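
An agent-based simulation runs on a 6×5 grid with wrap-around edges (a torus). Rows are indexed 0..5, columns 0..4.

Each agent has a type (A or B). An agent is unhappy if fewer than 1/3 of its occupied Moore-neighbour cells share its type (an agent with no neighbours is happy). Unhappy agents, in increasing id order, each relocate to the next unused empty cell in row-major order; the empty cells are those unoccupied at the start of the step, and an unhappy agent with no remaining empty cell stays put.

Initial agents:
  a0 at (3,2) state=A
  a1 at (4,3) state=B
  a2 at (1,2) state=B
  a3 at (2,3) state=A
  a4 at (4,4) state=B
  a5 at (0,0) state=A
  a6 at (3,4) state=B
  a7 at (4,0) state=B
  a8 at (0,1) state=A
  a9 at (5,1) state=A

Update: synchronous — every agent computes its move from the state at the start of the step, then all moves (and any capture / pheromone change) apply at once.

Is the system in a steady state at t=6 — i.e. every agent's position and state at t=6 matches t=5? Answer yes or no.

yes

t=1: a0@(3,2):A a1@(4,3):B a2@(0,2):B a3@(2,3):A a4@(4,4):B a5@(0,0):A a6@(3,4):B a7@(4,0):B a8@(0,1):A a9@(5,1):A
t=2: a0@(3,2):A a1@(4,3):B a2@(0,3):B a3@(2,3):A a4@(4,4):B a5@(0,0):A a6@(3,4):B a7@(4,0):B a8@(0,1):A a9@(5,1):A
t=3: (unchanged — steady state)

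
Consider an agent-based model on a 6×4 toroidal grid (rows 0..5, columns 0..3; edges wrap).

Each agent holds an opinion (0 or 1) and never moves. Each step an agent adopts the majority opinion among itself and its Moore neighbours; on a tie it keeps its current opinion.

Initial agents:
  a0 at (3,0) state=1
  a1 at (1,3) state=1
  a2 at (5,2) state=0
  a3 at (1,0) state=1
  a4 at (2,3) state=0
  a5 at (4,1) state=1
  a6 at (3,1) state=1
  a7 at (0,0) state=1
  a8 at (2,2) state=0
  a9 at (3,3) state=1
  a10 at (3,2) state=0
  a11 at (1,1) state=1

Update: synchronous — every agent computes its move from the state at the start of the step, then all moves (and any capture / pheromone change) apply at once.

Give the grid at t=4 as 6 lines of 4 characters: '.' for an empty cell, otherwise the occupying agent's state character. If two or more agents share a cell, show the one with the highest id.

t=1: a0@(3,0):1 a1@(1,3):1 a2@(5,2):0 a3@(1,0):1 a4@(2,3):1 a5@(4,1):1 a6@(3,1):1 a7@(0,0):1 a8@(2,2):1 a9@(3,3):0 a10@(3,2):0 a11@(1,1):1
t=2: a0@(3,0):1 a1@(1,3):1 a2@(5,2):0 a3@(1,0):1 a4@(2,3):1 a5@(4,1):1 a6@(3,1):1 a7@(0,0):1 a8@(2,2):1 a9@(3,3):1 a10@(3,2):1 a11@(1,1):1
t=3: (unchanged — steady state)

1...
11.1
..11
1111
.1..
..0.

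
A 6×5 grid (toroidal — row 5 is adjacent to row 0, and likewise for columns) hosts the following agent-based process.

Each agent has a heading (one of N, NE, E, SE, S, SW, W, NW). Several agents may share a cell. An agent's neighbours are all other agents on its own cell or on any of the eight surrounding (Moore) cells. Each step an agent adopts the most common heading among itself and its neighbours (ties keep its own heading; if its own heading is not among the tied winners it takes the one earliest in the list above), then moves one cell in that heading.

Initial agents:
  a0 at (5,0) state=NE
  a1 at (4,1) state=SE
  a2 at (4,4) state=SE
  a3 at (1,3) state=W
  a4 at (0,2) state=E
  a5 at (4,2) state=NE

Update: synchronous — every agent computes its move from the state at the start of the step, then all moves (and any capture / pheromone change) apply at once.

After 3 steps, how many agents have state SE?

t=1: a0@(0,1):SE a1@(3,2):NE a2@(5,0):SE a3@(1,2):W a4@(0,3):E a5@(3,3):NE
t=2: a0@(1,2):SE a1@(2,3):NE a2@(0,1):SE a3@(1,1):W a4@(0,4):E a5@(2,4):NE
t=3: a0@(2,3):SE a1@(1,4):NE a2@(1,2):SE a3@(2,2):SE a4@(0,0):E a5@(1,0):NE

3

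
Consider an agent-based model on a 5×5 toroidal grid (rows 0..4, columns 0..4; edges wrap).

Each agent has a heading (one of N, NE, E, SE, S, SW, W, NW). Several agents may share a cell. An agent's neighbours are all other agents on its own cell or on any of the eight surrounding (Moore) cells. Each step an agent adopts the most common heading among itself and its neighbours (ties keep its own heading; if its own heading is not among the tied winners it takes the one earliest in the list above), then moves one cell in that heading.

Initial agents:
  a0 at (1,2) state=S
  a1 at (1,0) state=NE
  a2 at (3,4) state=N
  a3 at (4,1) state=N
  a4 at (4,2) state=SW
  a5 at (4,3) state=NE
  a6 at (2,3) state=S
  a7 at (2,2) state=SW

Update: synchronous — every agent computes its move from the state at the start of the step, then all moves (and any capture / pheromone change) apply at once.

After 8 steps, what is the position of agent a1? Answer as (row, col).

(0, 2)

t=1: a0@(2,2):S a1@(0,1):NE a2@(2,4):N a3@(3,1):N a4@(0,1):SW a5@(3,4):NE a6@(3,3):S a7@(3,2):S
t=2: a0@(3,2):S a1@(4,2):NE a2@(1,4):N a3@(4,1):S a4@(1,0):SW a5@(2,0):NE a6@(4,3):S a7@(4,2):S
t=3: a0@(4,2):S a1@(0,2):S a2@(0,4):N a3@(0,1):S a4@(2,4):SW a5@(1,1):NE a6@(0,3):S a7@(0,2):S
t=4: a0@(0,2):S a1@(1,2):S a2@(4,4):N a3@(1,1):S a4@(3,3):SW a5@(2,1):S a6@(1,3):S a7@(1,2):S
t=5: a0@(1,2):S a1@(2,2):S a2@(3,4):N a3@(2,1):S a4@(4,2):SW a5@(3,1):S a6@(2,3):S a7@(2,2):S
t=6: a0@(2,2):S a1@(3,2):S a2@(2,4):N a3@(3,1):S a4@(0,1):SW a5@(4,1):S a6@(3,3):S a7@(3,2):S
t=7: a0@(3,2):S a1@(4,2):S a2@(1,4):N a3@(4,1):S a4@(1,0):SW a5@(0,1):S a6@(4,3):S a7@(4,2):S
t=8: a0@(4,2):S a1@(0,2):S a2@(0,4):N a3@(0,1):S a4@(2,4):SW a5@(1,1):S a6@(0,3):S a7@(0,2):S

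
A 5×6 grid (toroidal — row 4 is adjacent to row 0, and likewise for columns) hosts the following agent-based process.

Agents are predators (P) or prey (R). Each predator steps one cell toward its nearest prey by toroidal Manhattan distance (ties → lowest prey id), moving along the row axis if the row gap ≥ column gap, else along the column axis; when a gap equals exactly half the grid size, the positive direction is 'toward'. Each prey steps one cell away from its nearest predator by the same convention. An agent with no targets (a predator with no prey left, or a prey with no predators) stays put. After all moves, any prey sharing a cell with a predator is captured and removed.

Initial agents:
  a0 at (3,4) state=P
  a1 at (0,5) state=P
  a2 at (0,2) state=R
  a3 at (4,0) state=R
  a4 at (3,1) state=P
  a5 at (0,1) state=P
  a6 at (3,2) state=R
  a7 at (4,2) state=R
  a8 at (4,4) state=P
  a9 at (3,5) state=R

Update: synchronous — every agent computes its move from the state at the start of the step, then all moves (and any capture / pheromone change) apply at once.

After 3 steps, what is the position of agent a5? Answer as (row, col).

t=1: a0@(3,5):P a1@(4,5):P a2@(0,3):R a3@(3,0):R a4@(3,2):P a5@(0,2):P a6@(3,3):R a8@(4,5):P a9@(3,0):R
t=2: a0@(3,0):P a1@(3,5):P a2@(0,4):R a3@(3,1):R a4@(3,3):P a5@(0,3):P a6@(3,4):R a8@(3,5):P a9@(3,1):R
t=3: a0@(3,1):P a1@(3,4):P a2@(0,5):R a3@(3,2):R a4@(3,4):P a5@(0,4):P a6@(3,3):R a8@(3,4):P a9@(3,2):R

(0, 4)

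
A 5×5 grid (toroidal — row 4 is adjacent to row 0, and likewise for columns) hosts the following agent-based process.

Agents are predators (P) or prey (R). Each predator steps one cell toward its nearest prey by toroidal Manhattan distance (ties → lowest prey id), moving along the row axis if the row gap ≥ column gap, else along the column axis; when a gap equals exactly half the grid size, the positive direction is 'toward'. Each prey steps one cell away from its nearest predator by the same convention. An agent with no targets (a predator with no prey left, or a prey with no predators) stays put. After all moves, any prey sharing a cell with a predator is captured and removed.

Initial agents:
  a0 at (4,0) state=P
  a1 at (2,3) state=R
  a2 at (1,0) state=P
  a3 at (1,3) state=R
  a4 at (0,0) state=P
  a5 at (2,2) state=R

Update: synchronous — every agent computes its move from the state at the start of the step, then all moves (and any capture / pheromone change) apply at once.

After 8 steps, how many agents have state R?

2

t=1: a0@(3,0):P a1@(2,2):R a2@(1,4):P a3@(1,2):R a4@(0,4):P a5@(2,3):R
t=2: a0@(3,1):P a1@(2,3):R a2@(1,3):P a3@(1,1):R a4@(0,3):P a5@(3,3):R
t=3: a0@(2,1):P a1@(3,3):R a2@(2,3):P a3@(0,1):R a4@(1,3):P a5@(3,4):R
t=4: a0@(1,1):P a1@(4,3):R a2@(3,3):P a3@(4,1):R a4@(2,3):P a5@(4,4):R
t=5: a0@(0,1):P a1@(0,3):R a2@(4,3):P a3@(3,1):R a4@(3,3):P a5@(0,4):R
t=6: a0@(0,2):P a1@(1,3):R a2@(0,3):P a3@(2,1):R a4@(4,3):P
t=7: a0@(1,2):P a1@(2,3):R a2@(1,3):P a3@(3,1):R a4@(0,3):P
t=8: a0@(2,2):P a1@(3,3):R a2@(2,3):P a3@(4,1):R a4@(1,3):P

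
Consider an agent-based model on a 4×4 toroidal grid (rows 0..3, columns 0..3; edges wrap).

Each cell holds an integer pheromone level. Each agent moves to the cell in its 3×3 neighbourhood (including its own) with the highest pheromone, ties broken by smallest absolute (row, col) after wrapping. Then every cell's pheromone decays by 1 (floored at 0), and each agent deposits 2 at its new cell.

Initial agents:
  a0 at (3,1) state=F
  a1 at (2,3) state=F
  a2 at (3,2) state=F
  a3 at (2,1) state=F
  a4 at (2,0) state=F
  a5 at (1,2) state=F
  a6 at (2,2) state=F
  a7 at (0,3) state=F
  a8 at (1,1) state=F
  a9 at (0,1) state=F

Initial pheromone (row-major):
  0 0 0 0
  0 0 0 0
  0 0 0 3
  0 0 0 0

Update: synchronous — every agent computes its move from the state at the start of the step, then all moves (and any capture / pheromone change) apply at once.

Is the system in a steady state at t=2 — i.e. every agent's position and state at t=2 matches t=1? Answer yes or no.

t=1: a0@(0,0) a1@(2,3) a2@(2,3) a3@(1,0) a4@(2,3) a5@(2,3) a6@(2,3) a7@(0,0) a8@(0,0) a9@(0,0) | pheromone: 8 0 0 0 / 2 0 0 0 / 0 0 0 12 / 0 0 0 0
t=2: a0@(0,0) a1@(2,3) a2@(2,3) a3@(2,3) a4@(2,3) a5@(2,3) a6@(2,3) a7@(0,0) a8@(0,0) a9@(0,0) | pheromone: 15 0 0 0 / 1 0 0 0 / 0 0 0 23 / 0 0 0 0

no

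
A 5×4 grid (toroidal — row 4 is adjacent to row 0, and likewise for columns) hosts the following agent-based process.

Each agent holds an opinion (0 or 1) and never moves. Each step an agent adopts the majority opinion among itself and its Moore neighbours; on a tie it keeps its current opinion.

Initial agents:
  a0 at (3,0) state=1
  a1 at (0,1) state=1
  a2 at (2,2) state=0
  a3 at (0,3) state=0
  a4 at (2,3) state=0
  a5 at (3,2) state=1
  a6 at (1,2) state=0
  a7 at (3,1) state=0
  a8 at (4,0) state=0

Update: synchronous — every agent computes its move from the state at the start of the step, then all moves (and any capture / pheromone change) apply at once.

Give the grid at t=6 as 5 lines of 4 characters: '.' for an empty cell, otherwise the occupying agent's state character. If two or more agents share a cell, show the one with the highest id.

.0.0
..0.
..00
000.
0...

t=1: a0@(3,0):0 a1@(0,1):0 a2@(2,2):0 a3@(0,3):0 a4@(2,3):0 a5@(3,2):0 a6@(1,2):0 a7@(3,1):0 a8@(4,0):0
t=2: (unchanged — steady state)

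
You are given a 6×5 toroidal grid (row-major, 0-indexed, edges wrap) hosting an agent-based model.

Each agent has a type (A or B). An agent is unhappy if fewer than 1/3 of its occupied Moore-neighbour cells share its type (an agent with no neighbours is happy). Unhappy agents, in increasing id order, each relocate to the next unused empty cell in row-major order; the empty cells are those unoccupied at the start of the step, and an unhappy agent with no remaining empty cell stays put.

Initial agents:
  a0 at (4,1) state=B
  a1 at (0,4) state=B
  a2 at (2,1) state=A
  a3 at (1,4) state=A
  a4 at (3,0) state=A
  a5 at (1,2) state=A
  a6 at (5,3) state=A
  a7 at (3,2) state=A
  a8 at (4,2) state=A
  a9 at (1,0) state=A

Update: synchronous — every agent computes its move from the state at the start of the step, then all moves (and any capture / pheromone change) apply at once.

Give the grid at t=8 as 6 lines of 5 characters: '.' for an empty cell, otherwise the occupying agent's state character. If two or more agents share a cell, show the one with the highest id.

BB...
A.A.A
.A...
A.A..
..A..
...A.

t=1: a0@(0,0):B a1@(0,1):B a2@(2,1):A a3@(1,4):A a4@(3,0):A a5@(1,2):A a6@(5,3):A a7@(3,2):A a8@(4,2):A a9@(1,0):A
t=2: (unchanged — steady state)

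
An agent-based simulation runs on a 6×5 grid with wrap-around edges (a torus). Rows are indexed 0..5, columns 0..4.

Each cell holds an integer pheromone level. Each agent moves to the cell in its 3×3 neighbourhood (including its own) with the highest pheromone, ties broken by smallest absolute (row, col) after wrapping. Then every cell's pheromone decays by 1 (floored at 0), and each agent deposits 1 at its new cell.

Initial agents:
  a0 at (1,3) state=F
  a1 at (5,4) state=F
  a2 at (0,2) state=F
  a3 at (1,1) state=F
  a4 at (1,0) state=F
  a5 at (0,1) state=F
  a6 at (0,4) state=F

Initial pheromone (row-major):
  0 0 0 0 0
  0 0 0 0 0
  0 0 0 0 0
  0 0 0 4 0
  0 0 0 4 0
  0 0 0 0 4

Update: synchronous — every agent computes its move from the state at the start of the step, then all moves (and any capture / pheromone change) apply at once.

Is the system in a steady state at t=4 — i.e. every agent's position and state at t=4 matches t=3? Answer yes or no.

no

t=1: a0@(0,2) a1@(4,3) a2@(0,1) a3@(0,0) a4@(0,0) a5@(0,0) a6@(5,4) | pheromone: 3 1 1 0 0 / 0 0 0 0 0 / 0 0 0 0 0 / 0 0 0 3 0 / 0 0 0 4 0 / 0 0 0 0 4
t=2: a0@(0,1) a1@(4,3) a2@(0,0) a3@(5,4) a4@(5,4) a5@(5,4) a6@(4,3) | pheromone: 3 1 0 0 0 / 0 0 0 0 0 / 0 0 0 0 0 / 0 0 0 2 0 / 0 0 0 5 0 / 0 0 0 0 6
t=3: a0@(0,0) a1@(5,4) a2@(5,4) a3@(5,4) a4@(5,4) a5@(5,4) a6@(5,4) | pheromone: 3 0 0 0 0 / 0 0 0 0 0 / 0 0 0 0 0 / 0 0 0 1 0 / 0 0 0 4 0 / 0 0 0 0 11
t=4: a0@(5,4) a1@(5,4) a2@(5,4) a3@(5,4) a4@(5,4) a5@(5,4) a6@(5,4) | pheromone: 2 0 0 0 0 / 0 0 0 0 0 / 0 0 0 0 0 / 0 0 0 0 0 / 0 0 0 3 0 / 0 0 0 0 17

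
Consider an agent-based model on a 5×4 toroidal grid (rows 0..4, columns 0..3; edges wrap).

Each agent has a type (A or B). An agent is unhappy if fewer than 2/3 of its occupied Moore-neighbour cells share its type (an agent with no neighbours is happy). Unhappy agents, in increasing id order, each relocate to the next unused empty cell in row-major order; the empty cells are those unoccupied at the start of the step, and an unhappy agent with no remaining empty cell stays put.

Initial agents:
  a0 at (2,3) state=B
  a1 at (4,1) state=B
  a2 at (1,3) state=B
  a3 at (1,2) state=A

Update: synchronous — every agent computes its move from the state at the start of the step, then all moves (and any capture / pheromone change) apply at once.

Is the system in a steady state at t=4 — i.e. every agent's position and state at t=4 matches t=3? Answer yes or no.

no

t=1: a0@(0,0):B a1@(4,1):B a2@(0,1):B a3@(0,2):A
t=2: a0@(0,0):B a1@(4,1):B a2@(0,1):B a3@(0,3):A
t=3: a0@(0,0):B a1@(4,1):B a2@(0,1):B a3@(0,2):A
t=4: a0@(0,0):B a1@(4,1):B a2@(0,1):B a3@(0,3):A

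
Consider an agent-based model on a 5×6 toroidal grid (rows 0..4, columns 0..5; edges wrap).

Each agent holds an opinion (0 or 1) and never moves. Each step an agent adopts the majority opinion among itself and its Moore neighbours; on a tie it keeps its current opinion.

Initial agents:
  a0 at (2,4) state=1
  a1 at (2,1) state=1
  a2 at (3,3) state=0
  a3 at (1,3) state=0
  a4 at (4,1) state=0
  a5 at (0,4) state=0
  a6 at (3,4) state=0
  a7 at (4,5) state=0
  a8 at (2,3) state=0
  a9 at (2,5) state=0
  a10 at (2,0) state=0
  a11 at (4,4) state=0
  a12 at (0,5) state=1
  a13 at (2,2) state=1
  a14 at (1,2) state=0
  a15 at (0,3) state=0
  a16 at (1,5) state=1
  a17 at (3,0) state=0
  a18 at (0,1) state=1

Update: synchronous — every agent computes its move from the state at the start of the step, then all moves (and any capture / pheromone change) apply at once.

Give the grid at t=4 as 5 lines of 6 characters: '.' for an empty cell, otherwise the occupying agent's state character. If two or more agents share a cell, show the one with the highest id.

t=1: a0@(2,4):0 a1@(2,1):0 a2@(3,3):0 a3@(1,3):0 a4@(4,1):0 a5@(0,4):0 a6@(3,4):0 a7@(4,5):0 a8@(2,3):0 a9@(2,5):0 a10@(2,0):0 a11@(4,4):0 a12@(0,5):0 a13@(2,2):0 a14@(1,2):0 a15@(0,3):0 a16@(1,5):1 a17@(3,0):0 a18@(0,1):0
t=2: a0@(2,4):0 a1@(2,1):0 a2@(3,3):0 a3@(1,3):0 a4@(4,1):0 a5@(0,4):0 a6@(3,4):0 a7@(4,5):0 a8@(2,3):0 a9@(2,5):0 a10@(2,0):0 a11@(4,4):0 a12@(0,5):0 a13@(2,2):0 a14@(1,2):0 a15@(0,3):0 a16@(1,5):0 a17@(3,0):0 a18@(0,1):0
t=3: (unchanged — steady state)

.0.000
..00.0
000000
0..00.
.0..00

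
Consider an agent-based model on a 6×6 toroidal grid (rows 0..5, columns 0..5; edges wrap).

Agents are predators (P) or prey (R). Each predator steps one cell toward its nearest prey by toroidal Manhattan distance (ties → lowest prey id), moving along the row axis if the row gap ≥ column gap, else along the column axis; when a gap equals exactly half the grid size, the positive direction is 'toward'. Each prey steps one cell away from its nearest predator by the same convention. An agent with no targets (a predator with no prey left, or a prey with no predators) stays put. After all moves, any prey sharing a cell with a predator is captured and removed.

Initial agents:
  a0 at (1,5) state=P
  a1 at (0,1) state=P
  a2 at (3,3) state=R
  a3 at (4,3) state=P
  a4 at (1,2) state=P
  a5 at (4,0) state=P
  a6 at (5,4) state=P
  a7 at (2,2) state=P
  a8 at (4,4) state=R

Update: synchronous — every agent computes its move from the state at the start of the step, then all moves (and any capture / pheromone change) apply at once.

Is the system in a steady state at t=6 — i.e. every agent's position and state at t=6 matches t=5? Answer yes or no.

t=1: a0@(2,5):P a1@(1,1):P a2@(2,3):R a3@(3,3):P a4@(2,2):P a5@(4,5):P a6@(4,4):P a7@(3,2):P
t=2: a0@(2,4):P a1@(1,2):P a2@(1,3):R a3@(2,3):P a4@(2,3):P a5@(3,5):P a6@(3,4):P a7@(2,2):P
t=3: a0@(1,4):P a1@(1,3):P a3@(1,3):P a4@(1,3):P a5@(2,5):P a6@(2,4):P a7@(1,2):P
t=4: (unchanged — steady state)

yes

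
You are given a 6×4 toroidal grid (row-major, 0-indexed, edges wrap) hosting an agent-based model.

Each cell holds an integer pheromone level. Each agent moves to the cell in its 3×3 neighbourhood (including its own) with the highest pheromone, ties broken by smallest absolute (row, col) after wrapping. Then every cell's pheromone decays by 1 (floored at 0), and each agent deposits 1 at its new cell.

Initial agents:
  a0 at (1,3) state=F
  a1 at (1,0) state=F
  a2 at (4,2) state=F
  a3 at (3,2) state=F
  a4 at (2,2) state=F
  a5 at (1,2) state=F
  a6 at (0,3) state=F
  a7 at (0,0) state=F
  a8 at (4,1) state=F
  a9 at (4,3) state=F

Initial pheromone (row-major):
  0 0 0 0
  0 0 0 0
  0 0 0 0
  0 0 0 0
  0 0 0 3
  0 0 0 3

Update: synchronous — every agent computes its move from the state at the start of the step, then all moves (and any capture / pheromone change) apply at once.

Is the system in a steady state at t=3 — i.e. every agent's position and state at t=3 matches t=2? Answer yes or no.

no

t=1: a0@(0,0) a1@(0,0) a2@(4,3) a3@(4,3) a4@(1,1) a5@(0,1) a6@(5,3) a7@(5,3) a8@(3,0) a9@(4,3) | pheromone: 2 1 0 0 / 0 1 0 0 / 0 0 0 0 / 1 0 0 0 / 0 0 0 5 / 0 0 0 4
t=2: a0@(5,3) a1@(5,3) a2@(4,3) a3@(4,3) a4@(0,0) a5@(0,0) a6@(4,3) a7@(4,3) a8@(4,3) a9@(4,3) | pheromone: 3 0 0 0 / 0 0 0 0 / 0 0 0 0 / 0 0 0 0 / 0 0 0 10 / 0 0 0 5
t=3: a0@(4,3) a1@(4,3) a2@(4,3) a3@(4,3) a4@(5,3) a5@(5,3) a6@(4,3) a7@(4,3) a8@(4,3) a9@(4,3) | pheromone: 2 0 0 0 / 0 0 0 0 / 0 0 0 0 / 0 0 0 0 / 0 0 0 17 / 0 0 0 6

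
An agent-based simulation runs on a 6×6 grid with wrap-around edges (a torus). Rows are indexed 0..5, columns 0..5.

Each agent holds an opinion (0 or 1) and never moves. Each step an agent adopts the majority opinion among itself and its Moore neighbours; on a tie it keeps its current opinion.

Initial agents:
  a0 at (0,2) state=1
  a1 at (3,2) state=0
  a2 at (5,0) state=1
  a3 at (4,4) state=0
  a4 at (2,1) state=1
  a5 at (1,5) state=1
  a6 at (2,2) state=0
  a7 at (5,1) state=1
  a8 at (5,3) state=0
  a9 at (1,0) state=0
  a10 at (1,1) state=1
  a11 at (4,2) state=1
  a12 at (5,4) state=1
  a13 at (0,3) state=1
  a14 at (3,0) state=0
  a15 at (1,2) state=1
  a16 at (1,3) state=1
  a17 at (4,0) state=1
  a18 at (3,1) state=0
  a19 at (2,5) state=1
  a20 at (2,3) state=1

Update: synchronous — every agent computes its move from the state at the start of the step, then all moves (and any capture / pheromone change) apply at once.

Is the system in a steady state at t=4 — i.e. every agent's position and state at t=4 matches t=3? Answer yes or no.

t=1: a0@(0,2):1 a1@(3,2):0 a2@(5,0):1 a3@(4,4):0 a4@(2,1):0 a5@(1,5):1 a6@(2,2):1 a7@(5,1):1 a8@(5,3):1 a9@(1,0):1 a10@(1,1):1 a11@(4,2):0 a12@(5,4):1 a13@(0,3):1 a14@(3,0):1 a15@(1,2):1 a16@(1,3):1 a17@(4,0):1 a18@(3,1):0 a19@(2,5):1 a20@(2,3):1
t=2: a0@(0,2):1 a1@(3,2):0 a2@(5,0):1 a3@(4,4):1 a4@(2,1):1 a5@(1,5):1 a6@(2,2):1 a7@(5,1):1 a8@(5,3):1 a9@(1,0):1 a10@(1,1):1 a11@(4,2):0 a12@(5,4):1 a13@(0,3):1 a14@(3,0):1 a15@(1,2):1 a16@(1,3):1 a17@(4,0):1 a18@(3,1):0 a19@(2,5):1 a20@(2,3):1
t=3: a0@(0,2):1 a1@(3,2):0 a2@(5,0):1 a3@(4,4):1 a4@(2,1):1 a5@(1,5):1 a6@(2,2):1 a7@(5,1):1 a8@(5,3):1 a9@(1,0):1 a10@(1,1):1 a11@(4,2):0 a12@(5,4):1 a13@(0,3):1 a14@(3,0):1 a15@(1,2):1 a16@(1,3):1 a17@(4,0):1 a18@(3,1):1 a19@(2,5):1 a20@(2,3):1
t=4: a0@(0,2):1 a1@(3,2):1 a2@(5,0):1 a3@(4,4):1 a4@(2,1):1 a5@(1,5):1 a6@(2,2):1 a7@(5,1):1 a8@(5,3):1 a9@(1,0):1 a10@(1,1):1 a11@(4,2):1 a12@(5,4):1 a13@(0,3):1 a14@(3,0):1 a15@(1,2):1 a16@(1,3):1 a17@(4,0):1 a18@(3,1):1 a19@(2,5):1 a20@(2,3):1

no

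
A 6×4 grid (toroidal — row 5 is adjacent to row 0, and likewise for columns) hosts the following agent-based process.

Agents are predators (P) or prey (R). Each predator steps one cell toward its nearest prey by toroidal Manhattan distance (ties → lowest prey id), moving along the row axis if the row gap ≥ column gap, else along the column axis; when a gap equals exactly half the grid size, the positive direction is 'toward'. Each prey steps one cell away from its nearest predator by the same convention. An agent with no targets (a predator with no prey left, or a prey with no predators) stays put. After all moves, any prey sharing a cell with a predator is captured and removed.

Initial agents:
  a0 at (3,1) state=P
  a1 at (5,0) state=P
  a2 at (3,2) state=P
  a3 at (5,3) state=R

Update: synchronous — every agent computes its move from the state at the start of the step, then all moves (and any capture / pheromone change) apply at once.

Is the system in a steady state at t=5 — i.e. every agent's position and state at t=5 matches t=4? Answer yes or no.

t=1: a0@(4,1):P a1@(5,3):P a2@(4,2):P a3@(5,2):R
t=2: a0@(5,1):P a1@(5,2):P a2@(5,2):P
t=3: (unchanged — steady state)

yes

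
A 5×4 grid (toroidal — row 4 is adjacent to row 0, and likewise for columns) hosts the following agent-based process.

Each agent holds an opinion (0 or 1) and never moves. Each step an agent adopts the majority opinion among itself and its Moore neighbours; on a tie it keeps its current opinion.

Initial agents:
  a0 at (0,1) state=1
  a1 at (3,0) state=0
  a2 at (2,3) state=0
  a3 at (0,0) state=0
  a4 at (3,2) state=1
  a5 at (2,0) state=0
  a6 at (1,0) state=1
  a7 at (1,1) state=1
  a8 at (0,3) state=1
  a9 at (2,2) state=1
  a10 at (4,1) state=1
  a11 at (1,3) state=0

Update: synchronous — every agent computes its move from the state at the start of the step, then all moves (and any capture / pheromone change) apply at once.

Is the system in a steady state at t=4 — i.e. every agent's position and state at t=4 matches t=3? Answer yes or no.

t=1: a0@(0,1):1 a1@(3,0):0 a2@(2,3):0 a3@(0,0):1 a4@(3,2):1 a5@(2,0):0 a6@(1,0):1 a7@(1,1):1 a8@(0,3):1 a9@(2,2):1 a10@(4,1):1 a11@(1,3):0
t=2: a0@(0,1):1 a1@(3,0):0 a2@(2,3):0 a3@(0,0):1 a4@(3,2):1 a5@(2,0):0 a6@(1,0):1 a7@(1,1):1 a8@(0,3):1 a9@(2,2):1 a10@(4,1):1 a11@(1,3):1
t=3: a0@(0,1):1 a1@(3,0):0 a2@(2,3):1 a3@(0,0):1 a4@(3,2):1 a5@(2,0):0 a6@(1,0):1 a7@(1,1):1 a8@(0,3):1 a9@(2,2):1 a10@(4,1):1 a11@(1,3):1
t=4: a0@(0,1):1 a1@(3,0):0 a2@(2,3):1 a3@(0,0):1 a4@(3,2):1 a5@(2,0):1 a6@(1,0):1 a7@(1,1):1 a8@(0,3):1 a9@(2,2):1 a10@(4,1):1 a11@(1,3):1

no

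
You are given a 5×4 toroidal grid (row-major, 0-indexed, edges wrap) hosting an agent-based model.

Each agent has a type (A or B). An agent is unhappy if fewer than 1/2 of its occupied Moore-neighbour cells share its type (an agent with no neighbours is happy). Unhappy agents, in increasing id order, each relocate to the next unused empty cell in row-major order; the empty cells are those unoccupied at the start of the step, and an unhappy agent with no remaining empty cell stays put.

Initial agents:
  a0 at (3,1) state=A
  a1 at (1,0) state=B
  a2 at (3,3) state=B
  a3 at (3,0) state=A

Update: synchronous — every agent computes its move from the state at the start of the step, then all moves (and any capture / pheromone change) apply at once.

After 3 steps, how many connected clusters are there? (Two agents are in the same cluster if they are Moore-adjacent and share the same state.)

2

t=1: a0@(3,1):A a1@(1,0):B a2@(0,0):B a3@(3,0):A
t=2: (unchanged — steady state)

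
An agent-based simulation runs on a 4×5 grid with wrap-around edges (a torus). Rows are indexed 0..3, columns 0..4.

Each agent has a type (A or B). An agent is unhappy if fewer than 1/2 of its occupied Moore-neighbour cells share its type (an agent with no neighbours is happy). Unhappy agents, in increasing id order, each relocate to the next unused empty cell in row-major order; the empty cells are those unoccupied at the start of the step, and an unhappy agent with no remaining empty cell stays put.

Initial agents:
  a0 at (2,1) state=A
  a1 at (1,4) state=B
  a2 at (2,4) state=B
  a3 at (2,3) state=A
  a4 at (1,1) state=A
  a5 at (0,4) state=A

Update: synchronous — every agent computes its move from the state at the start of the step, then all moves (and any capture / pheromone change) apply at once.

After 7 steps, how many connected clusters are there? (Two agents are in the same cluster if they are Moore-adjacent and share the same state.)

t=1: a0@(2,1):A a1@(0,0):B a2@(2,4):B a3@(0,1):A a4@(1,1):A a5@(0,2):A
t=2: a0@(2,1):A a1@(0,3):B a2@(2,4):B a3@(0,1):A a4@(1,1):A a5@(0,2):A
t=3: a0@(2,1):A a1@(0,0):B a2@(2,4):B a3@(0,1):A a4@(1,1):A a5@(0,2):A
t=4: a0@(2,1):A a1@(0,3):B a2@(2,4):B a3@(0,1):A a4@(1,1):A a5@(0,2):A
t=5: a0@(2,1):A a1@(0,0):B a2@(2,4):B a3@(0,1):A a4@(1,1):A a5@(0,2):A
t=6: a0@(2,1):A a1@(0,3):B a2@(2,4):B a3@(0,1):A a4@(1,1):A a5@(0,2):A
t=7: a0@(2,1):A a1@(0,0):B a2@(2,4):B a3@(0,1):A a4@(1,1):A a5@(0,2):A

3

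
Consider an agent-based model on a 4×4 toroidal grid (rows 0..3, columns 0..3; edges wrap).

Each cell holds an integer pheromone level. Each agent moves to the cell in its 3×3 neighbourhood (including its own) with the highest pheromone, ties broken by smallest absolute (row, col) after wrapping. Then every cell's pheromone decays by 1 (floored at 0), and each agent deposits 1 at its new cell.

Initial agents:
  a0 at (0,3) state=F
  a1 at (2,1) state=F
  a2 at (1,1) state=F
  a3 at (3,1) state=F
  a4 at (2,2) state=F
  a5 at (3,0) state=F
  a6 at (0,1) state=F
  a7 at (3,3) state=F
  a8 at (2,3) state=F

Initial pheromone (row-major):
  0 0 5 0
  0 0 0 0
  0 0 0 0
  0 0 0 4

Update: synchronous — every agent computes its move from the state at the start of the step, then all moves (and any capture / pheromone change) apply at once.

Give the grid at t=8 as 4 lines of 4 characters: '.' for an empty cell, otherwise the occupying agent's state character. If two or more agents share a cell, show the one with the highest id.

..F.
F...
....
....

t=1: a0@(0,2) a1@(1,0) a2@(0,2) a3@(0,2) a4@(3,3) a5@(3,3) a6@(0,2) a7@(0,2) a8@(3,3) | pheromone: 0 0 9 0 / 1 0 0 0 / 0 0 0 0 / 0 0 0 6
t=2: a0@(0,2) a1@(1,0) a2@(0,2) a3@(0,2) a4@(0,2) a5@(0,2) a6@(0,2) a7@(0,2) a8@(0,2) | pheromone: 0 0 16 0 / 1 0 0 0 / 0 0 0 0 / 0 0 0 5
t=3: a0@(0,2) a1@(1,0) a2@(0,2) a3@(0,2) a4@(0,2) a5@(0,2) a6@(0,2) a7@(0,2) a8@(0,2) | pheromone: 0 0 23 0 / 1 0 0 0 / 0 0 0 0 / 0 0 0 4
t=4: a0@(0,2) a1@(1,0) a2@(0,2) a3@(0,2) a4@(0,2) a5@(0,2) a6@(0,2) a7@(0,2) a8@(0,2) | pheromone: 0 0 30 0 / 1 0 0 0 / 0 0 0 0 / 0 0 0 3
t=5: a0@(0,2) a1@(1,0) a2@(0,2) a3@(0,2) a4@(0,2) a5@(0,2) a6@(0,2) a7@(0,2) a8@(0,2) | pheromone: 0 0 37 0 / 1 0 0 0 / 0 0 0 0 / 0 0 0 2
t=6: a0@(0,2) a1@(1,0) a2@(0,2) a3@(0,2) a4@(0,2) a5@(0,2) a6@(0,2) a7@(0,2) a8@(0,2) | pheromone: 0 0 44 0 / 1 0 0 0 / 0 0 0 0 / 0 0 0 1
t=7: a0@(0,2) a1@(1,0) a2@(0,2) a3@(0,2) a4@(0,2) a5@(0,2) a6@(0,2) a7@(0,2) a8@(0,2) | pheromone: 0 0 51 0 / 1 0 0 0 / 0 0 0 0 / 0 0 0 0
t=8: a0@(0,2) a1@(1,0) a2@(0,2) a3@(0,2) a4@(0,2) a5@(0,2) a6@(0,2) a7@(0,2) a8@(0,2) | pheromone: 0 0 58 0 / 1 0 0 0 / 0 0 0 0 / 0 0 0 0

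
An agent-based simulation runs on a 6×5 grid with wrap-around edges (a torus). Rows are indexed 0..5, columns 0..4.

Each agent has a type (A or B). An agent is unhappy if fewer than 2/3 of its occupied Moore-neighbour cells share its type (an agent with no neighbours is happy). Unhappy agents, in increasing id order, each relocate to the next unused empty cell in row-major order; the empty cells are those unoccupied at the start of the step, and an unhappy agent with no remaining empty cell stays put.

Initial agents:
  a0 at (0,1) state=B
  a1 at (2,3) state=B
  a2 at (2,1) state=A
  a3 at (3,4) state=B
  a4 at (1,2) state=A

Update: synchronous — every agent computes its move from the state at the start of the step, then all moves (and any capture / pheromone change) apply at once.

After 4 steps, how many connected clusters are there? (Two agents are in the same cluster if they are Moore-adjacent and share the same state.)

t=1: a0@(0,0):B a1@(0,2):B a2@(2,1):A a3@(3,4):B a4@(0,3):A
t=2: a0@(0,0):B a1@(0,1):B a2@(2,1):A a3@(3,4):B a4@(0,4):A
t=3: a0@(0,2):B a1@(0,1):B a2@(2,1):A a3@(3,4):B a4@(0,3):A
t=4: a0@(0,0):B a1@(0,1):B a2@(2,1):A a3@(3,4):B a4@(0,4):A

4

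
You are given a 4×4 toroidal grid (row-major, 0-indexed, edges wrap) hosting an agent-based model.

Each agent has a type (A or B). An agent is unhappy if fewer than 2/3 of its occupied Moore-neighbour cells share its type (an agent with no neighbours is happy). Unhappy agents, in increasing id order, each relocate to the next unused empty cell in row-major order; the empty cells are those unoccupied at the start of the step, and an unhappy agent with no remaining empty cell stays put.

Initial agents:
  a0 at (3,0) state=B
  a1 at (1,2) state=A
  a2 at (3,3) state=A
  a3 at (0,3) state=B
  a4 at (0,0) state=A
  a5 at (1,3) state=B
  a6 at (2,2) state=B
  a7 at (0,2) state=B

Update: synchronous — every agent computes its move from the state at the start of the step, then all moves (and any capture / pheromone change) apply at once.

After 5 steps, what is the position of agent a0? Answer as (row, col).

(0, 1)

t=1: a0@(0,1):B a1@(1,0):A a2@(1,1):A a3@(2,0):B a4@(2,1):A a5@(2,3):B a6@(3,1):B a7@(3,2):B
t=2: a0@(0,0):B a1@(0,2):A a2@(0,3):A a3@(1,2):B a4@(1,3):A a5@(2,3):B a6@(3,1):B a7@(3,2):B
t=3: a0@(0,1):B a1@(1,0):A a2@(1,1):A a3@(2,0):B a4@(2,1):A a5@(2,3):B a6@(3,1):B a7@(2,2):B
t=4: a0@(0,0):B a1@(0,2):A a2@(0,3):A a3@(1,2):B a4@(1,3):A a5@(2,3):B a6@(3,1):B a7@(3,0):B
t=5: a0@(0,1):B a1@(1,0):A a2@(1,1):A a3@(2,0):B a4@(2,1):A a5@(2,3):B a6@(3,1):B a7@(3,0):B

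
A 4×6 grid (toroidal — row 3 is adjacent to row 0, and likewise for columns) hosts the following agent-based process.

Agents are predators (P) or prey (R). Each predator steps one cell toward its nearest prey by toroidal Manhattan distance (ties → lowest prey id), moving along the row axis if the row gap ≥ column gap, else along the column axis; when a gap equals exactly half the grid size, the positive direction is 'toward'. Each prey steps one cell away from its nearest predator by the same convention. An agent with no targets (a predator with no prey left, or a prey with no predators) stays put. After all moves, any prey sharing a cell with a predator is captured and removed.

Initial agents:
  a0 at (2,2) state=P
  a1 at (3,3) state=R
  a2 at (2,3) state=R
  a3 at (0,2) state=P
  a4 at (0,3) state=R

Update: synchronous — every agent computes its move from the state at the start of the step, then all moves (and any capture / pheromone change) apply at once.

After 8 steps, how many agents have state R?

t=1: a0@(2,3):P a2@(2,4):R a3@(0,3):P a4@(0,4):R
t=2: a0@(2,4):P a2@(2,5):R a3@(0,4):P a4@(0,5):R
t=3: a0@(2,5):P a2@(2,0):R a3@(0,5):P a4@(0,0):R
t=4: a0@(2,0):P a2@(2,1):R a3@(0,0):P a4@(0,1):R
t=5: a0@(2,1):P a2@(2,2):R a3@(0,1):P a4@(0,2):R
t=6: a0@(2,2):P a2@(2,3):R a3@(0,2):P a4@(0,3):R
t=7: a0@(2,3):P a2@(2,4):R a3@(0,3):P a4@(0,4):R
t=8: a0@(2,4):P a2@(2,5):R a3@(0,4):P a4@(0,5):R

2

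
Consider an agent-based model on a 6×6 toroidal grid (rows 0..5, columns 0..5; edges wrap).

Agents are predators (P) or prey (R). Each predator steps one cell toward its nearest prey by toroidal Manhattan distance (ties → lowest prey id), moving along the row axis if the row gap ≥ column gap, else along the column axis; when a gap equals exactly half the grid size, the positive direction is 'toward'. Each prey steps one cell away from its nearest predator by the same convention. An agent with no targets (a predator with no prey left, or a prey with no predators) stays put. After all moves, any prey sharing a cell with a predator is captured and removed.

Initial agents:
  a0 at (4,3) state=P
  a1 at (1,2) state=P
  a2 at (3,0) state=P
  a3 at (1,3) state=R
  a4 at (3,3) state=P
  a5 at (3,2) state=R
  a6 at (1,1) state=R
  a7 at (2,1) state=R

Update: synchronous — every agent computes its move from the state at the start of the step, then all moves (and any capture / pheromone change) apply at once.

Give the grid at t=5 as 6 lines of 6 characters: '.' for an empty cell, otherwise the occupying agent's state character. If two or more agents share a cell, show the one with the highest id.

t=1: a0@(3,3):P a1@(1,3):P a2@(3,1):P a3@(1,4):R a4@(3,2):P a6@(1,0):R
t=2: a0@(2,3):P a1@(1,4):P a2@(2,1):P a3@(1,5):R a4@(2,2):P a6@(1,5):R
t=3: a0@(2,4):P a1@(1,5):P a2@(2,0):P a3@(1,0):R a4@(2,3):P a6@(1,0):R
t=4: a0@(2,5):P a1@(1,0):P a2@(1,0):P a3@(1,1):R a4@(2,4):P a6@(1,1):R
t=5: a0@(2,0):P a1@(1,1):P a2@(1,1):P a3@(1,2):R a4@(2,5):P a6@(1,2):R

......
.PR...
P....P
......
......
......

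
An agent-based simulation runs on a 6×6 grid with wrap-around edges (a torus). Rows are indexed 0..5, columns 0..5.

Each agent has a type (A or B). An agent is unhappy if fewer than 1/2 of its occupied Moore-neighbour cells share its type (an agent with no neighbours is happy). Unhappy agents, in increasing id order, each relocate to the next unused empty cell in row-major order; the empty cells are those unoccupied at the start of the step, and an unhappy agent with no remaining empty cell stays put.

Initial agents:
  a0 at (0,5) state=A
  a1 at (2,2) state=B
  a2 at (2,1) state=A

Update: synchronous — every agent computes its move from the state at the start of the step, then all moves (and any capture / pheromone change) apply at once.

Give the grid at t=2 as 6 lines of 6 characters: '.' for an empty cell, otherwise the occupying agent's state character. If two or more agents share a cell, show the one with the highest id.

..ABA.
......
......
......
......
......

t=1: a0@(0,5):A a1@(0,0):B a2@(0,1):A
t=2: a0@(0,2):A a1@(0,3):B a2@(0,4):A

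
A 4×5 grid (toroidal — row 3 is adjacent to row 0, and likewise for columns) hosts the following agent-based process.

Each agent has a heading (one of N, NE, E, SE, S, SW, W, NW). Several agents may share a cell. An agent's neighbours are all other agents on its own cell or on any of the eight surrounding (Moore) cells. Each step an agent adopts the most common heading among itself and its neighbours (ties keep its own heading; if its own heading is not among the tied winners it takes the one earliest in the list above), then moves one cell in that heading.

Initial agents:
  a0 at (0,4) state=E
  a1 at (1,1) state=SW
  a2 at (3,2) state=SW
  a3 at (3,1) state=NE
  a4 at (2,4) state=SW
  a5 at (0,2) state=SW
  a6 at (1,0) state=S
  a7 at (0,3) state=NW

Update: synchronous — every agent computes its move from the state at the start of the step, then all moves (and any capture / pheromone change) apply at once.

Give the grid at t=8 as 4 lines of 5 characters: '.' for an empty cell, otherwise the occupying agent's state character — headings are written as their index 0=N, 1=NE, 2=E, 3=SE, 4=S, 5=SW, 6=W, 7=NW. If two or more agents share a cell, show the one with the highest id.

5...5
..55.
.5...
...55

t=1: a0@(0,0):E a1@(2,0):SW a2@(0,1):SW a3@(0,0):SW a4@(3,3):SW a5@(1,1):SW a6@(2,4):SW a7@(1,2):SW
t=2: a0@(1,4):SW a1@(3,4):SW a2@(1,0):SW a3@(1,4):SW a4@(0,2):SW a5@(2,0):SW a6@(3,3):SW a7@(2,1):SW
t=3: a0@(2,3):SW a1@(0,3):SW a2@(2,4):SW a3@(2,3):SW a4@(1,1):SW a5@(3,4):SW a6@(0,2):SW a7@(3,0):SW
t=4: a0@(3,2):SW a1@(1,2):SW a2@(3,3):SW a3@(3,2):SW a4@(2,0):SW a5@(0,3):SW a6@(1,1):SW a7@(0,4):SW
t=5: a0@(0,1):SW a1@(2,1):SW a2@(0,2):SW a3@(0,1):SW a4@(3,4):SW a5@(1,2):SW a6@(2,0):SW a7@(1,3):SW
t=6: a0@(1,0):SW a1@(3,0):SW a2@(1,1):SW a3@(1,0):SW a4@(0,3):SW a5@(2,1):SW a6@(3,4):SW a7@(2,2):SW
t=7: a0@(2,4):SW a1@(0,4):SW a2@(2,0):SW a3@(2,4):SW a4@(1,2):SW a5@(3,0):SW a6@(0,3):SW a7@(3,1):SW
t=8: a0@(3,3):SW a1@(1,3):SW a2@(3,4):SW a3@(3,3):SW a4@(2,1):SW a5@(0,4):SW a6@(1,2):SW a7@(0,0):SW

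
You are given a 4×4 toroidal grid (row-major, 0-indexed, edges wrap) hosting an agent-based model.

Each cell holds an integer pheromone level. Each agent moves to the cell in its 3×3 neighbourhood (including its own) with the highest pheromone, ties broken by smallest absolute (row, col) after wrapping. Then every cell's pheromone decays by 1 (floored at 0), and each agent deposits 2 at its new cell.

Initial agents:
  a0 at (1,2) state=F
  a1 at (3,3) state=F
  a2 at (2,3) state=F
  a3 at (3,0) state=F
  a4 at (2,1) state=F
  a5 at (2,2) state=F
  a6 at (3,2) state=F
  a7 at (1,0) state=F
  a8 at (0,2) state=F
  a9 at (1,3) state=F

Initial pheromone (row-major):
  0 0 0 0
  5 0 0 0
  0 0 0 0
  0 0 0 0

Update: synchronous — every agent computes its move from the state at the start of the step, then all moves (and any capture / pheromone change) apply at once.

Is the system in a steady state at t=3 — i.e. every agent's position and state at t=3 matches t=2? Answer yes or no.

yes

t=1: a0@(0,1) a1@(0,0) a2@(1,0) a3@(0,0) a4@(1,0) a5@(1,1) a6@(0,1) a7@(1,0) a8@(0,1) a9@(1,0) | pheromone: 4 6 0 0 / 12 2 0 0 / 0 0 0 0 / 0 0 0 0
t=2: a0@(1,0) a1@(1,0) a2@(1,0) a3@(1,0) a4@(1,0) a5@(1,0) a6@(1,0) a7@(1,0) a8@(1,0) a9@(1,0) | pheromone: 3 5 0 0 / 31 1 0 0 / 0 0 0 0 / 0 0 0 0
t=3: a0@(1,0) a1@(1,0) a2@(1,0) a3@(1,0) a4@(1,0) a5@(1,0) a6@(1,0) a7@(1,0) a8@(1,0) a9@(1,0) | pheromone: 2 4 0 0 / 50 0 0 0 / 0 0 0 0 / 0 0 0 0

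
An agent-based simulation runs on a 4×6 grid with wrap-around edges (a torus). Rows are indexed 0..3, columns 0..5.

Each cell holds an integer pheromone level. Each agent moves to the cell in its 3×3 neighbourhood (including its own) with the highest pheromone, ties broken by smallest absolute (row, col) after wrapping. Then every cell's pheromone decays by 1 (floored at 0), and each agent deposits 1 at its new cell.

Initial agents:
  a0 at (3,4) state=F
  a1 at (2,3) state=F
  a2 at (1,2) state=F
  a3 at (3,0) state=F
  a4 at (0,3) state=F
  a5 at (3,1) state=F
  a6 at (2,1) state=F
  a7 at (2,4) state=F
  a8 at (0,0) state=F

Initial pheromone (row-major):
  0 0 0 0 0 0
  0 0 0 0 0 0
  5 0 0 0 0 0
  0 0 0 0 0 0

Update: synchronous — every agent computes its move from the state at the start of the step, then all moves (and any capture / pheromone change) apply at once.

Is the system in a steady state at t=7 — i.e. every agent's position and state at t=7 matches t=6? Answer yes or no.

t=1: a0@(0,3) a1@(1,2) a2@(0,1) a3@(2,0) a4@(0,2) a5@(2,0) a6@(2,0) a7@(1,3) a8@(0,0) | pheromone: 1 1 1 1 0 0 / 0 0 1 1 0 0 / 7 0 0 0 0 0 / 0 0 0 0 0 0
t=2: a0@(0,2) a1@(0,1) a2@(0,0) a3@(2,0) a4@(0,1) a5@(2,0) a6@(2,0) a7@(0,2) a8@(0,0) | pheromone: 2 2 2 0 0 0 / 0 0 0 0 0 0 / 9 0 0 0 0 0 / 0 0 0 0 0 0
t=3: a0@(0,1) a1@(0,0) a2@(0,0) a3@(2,0) a4@(0,0) a5@(2,0) a6@(2,0) a7@(0,1) a8@(0,0) | pheromone: 5 3 1 0 0 0 / 0 0 0 0 0 0 / 11 0 0 0 0 0 / 0 0 0 0 0 0
t=4: a0@(0,0) a1@(0,0) a2@(0,0) a3@(2,0) a4@(0,0) a5@(2,0) a6@(2,0) a7@(0,0) a8@(0,0) | pheromone: 10 2 0 0 0 0 / 0 0 0 0 0 0 / 13 0 0 0 0 0 / 0 0 0 0 0 0
t=5: a0@(0,0) a1@(0,0) a2@(0,0) a3@(2,0) a4@(0,0) a5@(2,0) a6@(2,0) a7@(0,0) a8@(0,0) | pheromone: 15 1 0 0 0 0 / 0 0 0 0 0 0 / 15 0 0 0 0 0 / 0 0 0 0 0 0
t=6: a0@(0,0) a1@(0,0) a2@(0,0) a3@(2,0) a4@(0,0) a5@(2,0) a6@(2,0) a7@(0,0) a8@(0,0) | pheromone: 20 0 0 0 0 0 / 0 0 0 0 0 0 / 17 0 0 0 0 0 / 0 0 0 0 0 0
t=7: a0@(0,0) a1@(0,0) a2@(0,0) a3@(2,0) a4@(0,0) a5@(2,0) a6@(2,0) a7@(0,0) a8@(0,0) | pheromone: 25 0 0 0 0 0 / 0 0 0 0 0 0 / 19 0 0 0 0 0 / 0 0 0 0 0 0

yes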